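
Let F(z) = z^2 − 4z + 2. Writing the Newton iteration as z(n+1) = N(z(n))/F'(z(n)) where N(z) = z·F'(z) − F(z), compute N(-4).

14

F'(z) = 2z − 4.
N(z) = z·F'(z) − F(z) = z·(2z − 4) − (z^2 − 4z + 2) = z^2 − 2.
N(-4) = 14.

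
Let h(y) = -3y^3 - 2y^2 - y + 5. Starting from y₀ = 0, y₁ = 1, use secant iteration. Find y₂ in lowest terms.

5/6

h(0) = 5, h(1) = -1. y₂ = 1 - (-1)·(1 - 0)/((-1) - 5) = 5/6.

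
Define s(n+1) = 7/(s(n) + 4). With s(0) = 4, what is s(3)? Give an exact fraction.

273/212

s(1) = 7/(4 + 4) = 7/8.
s(2) = 7/(7/8 + 4) = 56/39.
s(3) = 7/(56/39 + 4) = 273/212.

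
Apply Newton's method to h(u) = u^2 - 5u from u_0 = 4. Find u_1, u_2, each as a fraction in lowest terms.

u_1 = 16/3, u_2 = 256/51

h'(u) = 2u - 5.
h(4) = -4, h'(4) = 3, so u_1 = 4 - (-4)/3 = 16/3.
h(16/3) = 16/9, h'(16/3) = 17/3, so u_2 = (16/3) - (16/9)/(17/3) = 256/51.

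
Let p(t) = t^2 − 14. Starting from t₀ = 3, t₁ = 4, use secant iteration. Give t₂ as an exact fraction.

p(3) = −5, p(4) = 2. t₂ = 4 − 2·(4 − 3)/(2 − (−5)) = 26/7.

26/7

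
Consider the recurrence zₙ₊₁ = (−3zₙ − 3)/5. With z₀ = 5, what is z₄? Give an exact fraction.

201/625

z₁ = (−3·5 − 3)/5 = −18/5.
z₂ = (−3·(−18/5) − 3)/5 = 39/25.
z₃ = (−3·(39/25) − 3)/5 = −192/125.
z₄ = (−3·(−192/125) − 3)/5 = 201/625.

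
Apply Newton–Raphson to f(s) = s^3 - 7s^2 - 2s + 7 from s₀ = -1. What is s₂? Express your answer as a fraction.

f'(s) = 3s^2 - 14s - 2.
f(-1) = 1, f'(-1) = 15, so s₁ = (-1) - 1/15 = -16/15.
f(-16/15) = -151/3375, f'(-16/15) = 1226/75, so s₂ = (-16/15) - (-151/3375)/(1226/75) = -58697/55170.

-58697/55170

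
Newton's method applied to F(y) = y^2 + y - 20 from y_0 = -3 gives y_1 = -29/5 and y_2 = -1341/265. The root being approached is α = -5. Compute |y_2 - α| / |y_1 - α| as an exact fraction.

y_1 - α = -29/5 - (-5) = -29/5 + 5 = -4/5, so |y_1 - α| = 4/5.
y_2 - α = -1341/265 - (-5) = -1341/265 + 5 = -16/265, so |y_2 - α| = 16/265.
Ratio = (16/265) / (4/5) = 4/53.

4/53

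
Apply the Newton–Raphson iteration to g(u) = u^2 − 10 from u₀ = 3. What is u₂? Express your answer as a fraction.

g'(u) = 2u.
g(3) = −1, g'(3) = 6, so u₁ = 3 − (−1)/6 = 19/6.
g(19/6) = 1/36, g'(19/6) = 19/3, so u₂ = (19/6) − (1/36)/(19/3) = 721/228.

721/228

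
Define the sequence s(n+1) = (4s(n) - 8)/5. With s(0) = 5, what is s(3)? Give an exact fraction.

-168/125

s(1) = (4·5 - 8)/5 = 12/5.
s(2) = (4·(12/5) - 8)/5 = 8/25.
s(3) = (4·(8/25) - 8)/5 = -168/125.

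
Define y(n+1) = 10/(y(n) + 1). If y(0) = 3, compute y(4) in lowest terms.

270/97

y(1) = 10/(3 + 1) = 5/2.
y(2) = 10/(5/2 + 1) = 20/7.
y(3) = 10/(20/7 + 1) = 70/27.
y(4) = 10/(70/27 + 1) = 270/97.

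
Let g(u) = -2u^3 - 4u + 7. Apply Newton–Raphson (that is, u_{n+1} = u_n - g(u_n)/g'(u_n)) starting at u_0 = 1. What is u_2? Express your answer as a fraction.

g'(u) = -6u^2 - 4.
g(1) = 1, g'(1) = -10, so u_1 = 1 - 1/(-10) = 11/10.
g(11/10) = -31/500, g'(11/10) = -563/50, so u_2 = (11/10) - (-31/500)/(-563/50) = 3081/2815.

3081/2815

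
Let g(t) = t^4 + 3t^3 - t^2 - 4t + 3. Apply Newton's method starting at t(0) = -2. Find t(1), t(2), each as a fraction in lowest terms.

g'(t) = 4t^3 + 9t^2 - 2t - 4.
g(-2) = -1, g'(-2) = 4, so t(1) = (-2) - (-1)/4 = -7/4.
g(-7/4) = 61/256, g'(-7/4) = 45/8, so t(2) = (-7/4) - (61/256)/(45/8) = -2581/1440.

t(1) = -7/4, t(2) = -2581/1440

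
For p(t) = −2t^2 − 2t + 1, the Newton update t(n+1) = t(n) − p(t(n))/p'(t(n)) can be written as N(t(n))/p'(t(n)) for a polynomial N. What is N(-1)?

−3

p'(t) = −4t − 2.
N(t) = t·p'(t) − p(t) = t·(−4t − 2) − (−2t^2 − 2t + 1) = −2t^2 − 1.
N(-1) = −3.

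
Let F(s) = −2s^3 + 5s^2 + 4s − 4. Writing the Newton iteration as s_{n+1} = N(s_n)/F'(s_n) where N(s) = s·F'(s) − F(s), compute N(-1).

13

F'(s) = −6s^2 + 10s + 4.
N(s) = s·F'(s) − F(s) = s·(−6s^2 + 10s + 4) − (−2s^3 + 5s^2 + 4s − 4) = −4s^3 + 5s^2 + 4.
N(-1) = 13.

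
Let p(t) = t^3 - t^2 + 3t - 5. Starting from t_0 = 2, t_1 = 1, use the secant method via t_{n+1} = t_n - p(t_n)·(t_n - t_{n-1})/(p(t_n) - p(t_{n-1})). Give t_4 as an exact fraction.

5192343/3706369

p(2) = 5, p(1) = -2. t_2 = 1 - (-2)·(1 - 2)/((-2) - 5) = 9/7.
p(1) = -2, p(9/7) = -230/343. t_3 = (9/7) - (-230/343)·((9/7) - 1)/((-230/343) - (-2)) = 163/114.
p(9/7) = -230/343, p(163/114) = 249205/1481544. t_4 = (163/114) - (249205/1481544)·((163/114) - (9/7))/((249205/1481544) - (-230/343)) = 5192343/3706369.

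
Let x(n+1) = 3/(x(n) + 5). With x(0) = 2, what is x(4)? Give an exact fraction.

633/1169

x(1) = 3/(2 + 5) = 3/7.
x(2) = 3/(3/7 + 5) = 21/38.
x(3) = 3/(21/38 + 5) = 114/211.
x(4) = 3/(114/211 + 5) = 633/1169.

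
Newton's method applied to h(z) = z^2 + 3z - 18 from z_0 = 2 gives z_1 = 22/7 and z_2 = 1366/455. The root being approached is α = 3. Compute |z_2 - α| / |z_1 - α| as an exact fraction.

z_1 - α = 22/7 - 3 = 1/7, so |z_1 - α| = 1/7.
z_2 - α = 1366/455 - 3 = 1/455, so |z_2 - α| = 1/455.
Ratio = (1/455) / (1/7) = 1/65.

1/65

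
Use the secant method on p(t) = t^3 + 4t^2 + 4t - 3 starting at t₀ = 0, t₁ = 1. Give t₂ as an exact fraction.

p(0) = -3, p(1) = 6. t₂ = 1 - 6·(1 - 0)/(6 - (-3)) = 1/3.

1/3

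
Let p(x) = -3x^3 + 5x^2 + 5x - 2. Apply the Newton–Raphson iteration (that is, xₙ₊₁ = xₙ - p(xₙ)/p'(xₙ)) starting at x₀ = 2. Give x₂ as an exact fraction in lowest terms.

65614/28809

p'(x) = -9x^2 + 10x + 5.
p(2) = 4, p'(2) = -11, so x₁ = 2 - 4/(-11) = 26/11.
p(26/11) = -2480/1331, p'(26/11) = -2619/121, so x₂ = (26/11) - (-2480/1331)/(-2619/121) = 65614/28809.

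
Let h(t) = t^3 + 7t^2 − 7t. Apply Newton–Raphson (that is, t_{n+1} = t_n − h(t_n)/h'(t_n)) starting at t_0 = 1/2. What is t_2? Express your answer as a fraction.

2368/1395

h'(t) = 3t^2 + 14t − 7.
h(1/2) = −13/8, h'(1/2) = 3/4, so t_1 = (1/2) − (−13/8)/(3/4) = 8/3.
h(8/3) = 1352/27, h'(8/3) = 155/3, so t_2 = (8/3) − (1352/27)/(155/3) = 2368/1395.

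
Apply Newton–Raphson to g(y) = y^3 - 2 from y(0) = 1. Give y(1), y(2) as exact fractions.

y(1) = 4/3, y(2) = 91/72

g'(y) = 3y^2.
g(1) = -1, g'(1) = 3, so y(1) = 1 - (-1)/3 = 4/3.
g(4/3) = 10/27, g'(4/3) = 16/3, so y(2) = (4/3) - (10/27)/(16/3) = 91/72.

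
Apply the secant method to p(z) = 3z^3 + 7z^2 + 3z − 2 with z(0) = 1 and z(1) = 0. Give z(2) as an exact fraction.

2/13

p(1) = 11, p(0) = −2. z(2) = 0 − (−2)·(0 − 1)/((−2) − 11) = 2/13.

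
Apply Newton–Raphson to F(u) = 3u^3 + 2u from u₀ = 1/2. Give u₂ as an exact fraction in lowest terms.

F'(u) = 9u^2 + 2.
F(1/2) = 11/8, F'(1/2) = 17/4, so u₁ = (1/2) - (11/8)/(17/4) = 3/17.
F(3/17) = 1815/4913, F'(3/17) = 659/289, so u₂ = (3/17) - (1815/4913)/(659/289) = 162/11203.

162/11203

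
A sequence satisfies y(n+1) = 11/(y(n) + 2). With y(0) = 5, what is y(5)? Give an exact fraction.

5819/2455

y(1) = 11/(5 + 2) = 11/7.
y(2) = 11/(11/7 + 2) = 77/25.
y(3) = 11/(77/25 + 2) = 275/127.
y(4) = 11/(275/127 + 2) = 1397/529.
y(5) = 11/(1397/529 + 2) = 5819/2455.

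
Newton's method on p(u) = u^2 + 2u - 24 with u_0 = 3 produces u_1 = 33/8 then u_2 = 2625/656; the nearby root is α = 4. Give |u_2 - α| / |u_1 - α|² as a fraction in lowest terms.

4/41

u_1 - α = 33/8 - 4 = 1/8, so |u_1 - α| = 1/8.
u_2 - α = 2625/656 - 4 = 1/656, so |u_2 - α| = 1/656.
|u_1 - α|² = 1/64.
Ratio = (1/656) / (1/64) = 4/41.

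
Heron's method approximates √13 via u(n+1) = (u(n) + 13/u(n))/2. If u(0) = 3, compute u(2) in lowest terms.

u(1) = (3 + 13/3)/2 = 11/3.
u(2) = (11/3 + 13/(11/3))/2 = 119/33.

119/33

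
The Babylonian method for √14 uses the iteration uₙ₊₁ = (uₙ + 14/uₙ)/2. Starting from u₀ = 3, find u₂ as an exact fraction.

1033/276

u₁ = (3 + 14/3)/2 = 23/6.
u₂ = (23/6 + 14/(23/6))/2 = 1033/276.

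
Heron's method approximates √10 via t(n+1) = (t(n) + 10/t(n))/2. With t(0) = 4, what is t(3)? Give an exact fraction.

216401/68432

t(1) = (4 + 10/4)/2 = 13/4.
t(2) = (13/4 + 10/(13/4))/2 = 329/104.
t(3) = (329/104 + 10/(329/104))/2 = 216401/68432.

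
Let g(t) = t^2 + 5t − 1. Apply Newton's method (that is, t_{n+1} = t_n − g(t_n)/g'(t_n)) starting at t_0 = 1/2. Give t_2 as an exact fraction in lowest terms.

601/3120

g'(t) = 2t + 5.
g(1/2) = 7/4, g'(1/2) = 6, so t_1 = (1/2) − (7/4)/6 = 5/24.
g(5/24) = 49/576, g'(5/24) = 65/12, so t_2 = (5/24) − (49/576)/(65/12) = 601/3120.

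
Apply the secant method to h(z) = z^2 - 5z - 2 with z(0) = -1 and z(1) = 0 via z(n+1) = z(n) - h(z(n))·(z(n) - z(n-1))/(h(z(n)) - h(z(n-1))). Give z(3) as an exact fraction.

h(-1) = 4, h(0) = -2. z(2) = 0 - (-2)·(0 - (-1))/((-2) - 4) = -1/3.
h(0) = -2, h(-1/3) = -2/9. z(3) = (-1/3) - (-2/9)·((-1/3) - 0)/((-2/9) - (-2)) = -3/8.

-3/8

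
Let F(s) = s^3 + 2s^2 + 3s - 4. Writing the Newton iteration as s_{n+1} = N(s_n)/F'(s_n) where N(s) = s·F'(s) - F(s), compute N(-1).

4

F'(s) = 3s^2 + 4s + 3.
N(s) = s·F'(s) - F(s) = s·(3s^2 + 4s + 3) - (s^3 + 2s^2 + 3s - 4) = 2s^3 + 2s^2 + 4.
N(-1) = 4.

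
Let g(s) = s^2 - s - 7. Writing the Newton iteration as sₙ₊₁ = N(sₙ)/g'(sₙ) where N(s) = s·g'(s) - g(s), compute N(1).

8

g'(s) = 2s - 1.
N(s) = s·g'(s) - g(s) = s·(2s - 1) - (s^2 - s - 7) = s^2 + 7.
N(1) = 8.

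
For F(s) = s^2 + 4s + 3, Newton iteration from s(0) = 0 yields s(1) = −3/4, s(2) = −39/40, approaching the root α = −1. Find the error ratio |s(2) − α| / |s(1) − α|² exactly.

2/5

s(1) − α = −3/4 − (−1) = −3/4 + 1 = 1/4, so |s(1) − α| = 1/4.
s(2) − α = −39/40 − (−1) = −39/40 + 1 = 1/40, so |s(2) − α| = 1/40.
|s(1) − α|² = 1/16.
Ratio = (1/40) / (1/16) = 2/5.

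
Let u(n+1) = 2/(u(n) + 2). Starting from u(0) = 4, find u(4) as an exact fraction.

u(1) = 2/(4 + 2) = 1/3.
u(2) = 2/(1/3 + 2) = 6/7.
u(3) = 2/(6/7 + 2) = 7/10.
u(4) = 2/(7/10 + 2) = 20/27.

20/27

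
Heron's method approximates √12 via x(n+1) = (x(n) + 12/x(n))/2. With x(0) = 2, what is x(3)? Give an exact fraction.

97/28

x(1) = (2 + 12/2)/2 = 4.
x(2) = (4 + 12/4)/2 = 7/2.
x(3) = (7/2 + 12/(7/2))/2 = 97/28.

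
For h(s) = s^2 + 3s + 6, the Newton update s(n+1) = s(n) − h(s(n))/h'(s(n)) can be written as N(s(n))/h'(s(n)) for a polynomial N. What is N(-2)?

h'(s) = 2s + 3.
N(s) = s·h'(s) − h(s) = s·(2s + 3) − (s^2 + 3s + 6) = s^2 − 6.
N(-2) = −2.

−2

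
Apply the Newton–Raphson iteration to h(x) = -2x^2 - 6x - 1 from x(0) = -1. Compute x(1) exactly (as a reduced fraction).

1/2

h'(x) = -4x - 6.
h(-1) = 3, h'(-1) = -2, so x(1) = (-1) - 3/(-2) = 1/2.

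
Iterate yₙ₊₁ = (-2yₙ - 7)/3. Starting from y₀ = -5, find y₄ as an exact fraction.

y₁ = (-2·(-5) - 7)/3 = 1.
y₂ = (-2·1 - 7)/3 = -3.
y₃ = (-2·(-3) - 7)/3 = -1/3.
y₄ = (-2·(-1/3) - 7)/3 = -19/9.

-19/9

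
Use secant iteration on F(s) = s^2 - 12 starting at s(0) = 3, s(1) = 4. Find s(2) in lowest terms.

24/7

F(3) = -3, F(4) = 4. s(2) = 4 - 4·(4 - 3)/(4 - (-3)) = 24/7.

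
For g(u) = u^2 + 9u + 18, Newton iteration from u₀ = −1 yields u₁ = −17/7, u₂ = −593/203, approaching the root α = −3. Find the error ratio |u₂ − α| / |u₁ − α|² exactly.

u₁ − α = −17/7 − (−3) = −17/7 + 3 = 4/7, so |u₁ − α| = 4/7.
u₂ − α = −593/203 − (−3) = −593/203 + 3 = 16/203, so |u₂ − α| = 16/203.
|u₁ − α|² = 16/49.
Ratio = (16/203) / (16/49) = 7/29.

7/29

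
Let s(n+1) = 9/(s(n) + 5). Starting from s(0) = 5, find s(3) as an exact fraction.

531/385

s(1) = 9/(5 + 5) = 9/10.
s(2) = 9/(9/10 + 5) = 90/59.
s(3) = 9/(90/59 + 5) = 531/385.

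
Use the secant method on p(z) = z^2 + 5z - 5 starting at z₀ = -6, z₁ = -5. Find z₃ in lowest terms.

-41/7

p(-6) = 1, p(-5) = -5. z₂ = (-5) - (-5)·((-5) - (-6))/((-5) - 1) = -35/6.
p(-5) = -5, p(-35/6) = -5/36. z₃ = (-35/6) - (-5/36)·((-35/6) - (-5))/((-5/36) - (-5)) = -41/7.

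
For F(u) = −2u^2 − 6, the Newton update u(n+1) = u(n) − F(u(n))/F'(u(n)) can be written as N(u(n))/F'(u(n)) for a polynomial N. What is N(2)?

F'(u) = −4u.
N(u) = u·F'(u) − F(u) = u·(−4u) − (−2u^2 − 6) = −2u^2 + 6.
N(2) = −2.

−2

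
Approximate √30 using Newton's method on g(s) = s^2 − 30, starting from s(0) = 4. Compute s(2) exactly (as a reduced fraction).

g'(s) = 2s.
g(4) = −14, g'(4) = 8, so s(1) = 4 − (−14)/8 = 23/4.
g(23/4) = 49/16, g'(23/4) = 23/2, so s(2) = (23/4) − (49/16)/(23/2) = 1009/184.

1009/184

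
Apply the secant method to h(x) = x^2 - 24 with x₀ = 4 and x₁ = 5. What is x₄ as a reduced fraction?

4801/980

h(4) = -8, h(5) = 1. x₂ = 5 - 1·(5 - 4)/(1 - (-8)) = 44/9.
h(5) = 1, h(44/9) = -8/81. x₃ = (44/9) - (-8/81)·((44/9) - 5)/((-8/81) - 1) = 436/89.
h(44/9) = -8/81, h(436/89) = -8/7921. x₄ = (436/89) - (-8/7921)·((436/89) - (44/9))/((-8/7921) - (-8/81)) = 4801/980.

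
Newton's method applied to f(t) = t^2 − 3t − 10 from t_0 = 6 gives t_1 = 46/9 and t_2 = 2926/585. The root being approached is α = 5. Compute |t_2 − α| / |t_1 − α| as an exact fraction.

1/65

t_1 − α = 46/9 − 5 = 1/9, so |t_1 − α| = 1/9.
t_2 − α = 2926/585 − 5 = 1/585, so |t_2 − α| = 1/585.
Ratio = (1/585) / (1/9) = 1/65.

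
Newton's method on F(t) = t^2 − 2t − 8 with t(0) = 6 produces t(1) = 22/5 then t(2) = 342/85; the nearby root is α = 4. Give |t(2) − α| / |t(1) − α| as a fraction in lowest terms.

t(1) − α = 22/5 − 4 = 2/5, so |t(1) − α| = 2/5.
t(2) − α = 342/85 − 4 = 2/85, so |t(2) − α| = 2/85.
Ratio = (2/85) / (2/5) = 1/17.

1/17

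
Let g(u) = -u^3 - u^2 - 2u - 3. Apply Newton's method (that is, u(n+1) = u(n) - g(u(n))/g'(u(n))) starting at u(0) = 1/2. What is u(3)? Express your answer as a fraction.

-655246/494829

g'(u) = -3u^2 - 2u - 2.
g(1/2) = -35/8, g'(1/2) = -15/4, so u(1) = (1/2) - (-35/8)/(-15/4) = -2/3.
g(-2/3) = -49/27, g'(-2/3) = -2, so u(2) = (-2/3) - (-49/27)/(-2) = -85/54.
g(-85/54) = 247303/157464, g'(-85/54) = -6109/972, so u(3) = (-85/54) - (247303/157464)/(-6109/972) = -655246/494829.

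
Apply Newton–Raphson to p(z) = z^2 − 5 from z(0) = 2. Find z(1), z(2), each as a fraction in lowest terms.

z(1) = 9/4, z(2) = 161/72

p'(z) = 2z.
p(2) = −1, p'(2) = 4, so z(1) = 2 − (−1)/4 = 9/4.
p(9/4) = 1/16, p'(9/4) = 9/2, so z(2) = (9/4) − (1/16)/(9/2) = 161/72.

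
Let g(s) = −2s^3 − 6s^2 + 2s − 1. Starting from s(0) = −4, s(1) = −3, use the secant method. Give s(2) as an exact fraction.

−97/30

g(−4) = 23, g(−3) = −7. s(2) = (−3) − (−7)·((−3) − (−4))/((−7) − 23) = −97/30.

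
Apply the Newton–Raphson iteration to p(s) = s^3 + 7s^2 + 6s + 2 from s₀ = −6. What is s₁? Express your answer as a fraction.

−91/15

p'(s) = 3s^2 + 14s + 6.
p(−6) = 2, p'(−6) = 30, so s₁ = (−6) − 2/30 = −91/15.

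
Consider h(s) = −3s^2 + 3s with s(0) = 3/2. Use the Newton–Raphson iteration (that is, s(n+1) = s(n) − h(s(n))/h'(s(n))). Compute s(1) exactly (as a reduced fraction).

h'(s) = −6s + 3.
h(3/2) = −9/4, h'(3/2) = −6, so s(1) = (3/2) − (−9/4)/(−6) = 9/8.

9/8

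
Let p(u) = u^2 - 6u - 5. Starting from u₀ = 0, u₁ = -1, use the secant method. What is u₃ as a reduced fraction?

-20/27

p(0) = -5, p(-1) = 2. u₂ = (-1) - 2·((-1) - 0)/(2 - (-5)) = -5/7.
p(-1) = 2, p(-5/7) = -10/49. u₃ = (-5/7) - (-10/49)·((-5/7) - (-1))/((-10/49) - 2) = -20/27.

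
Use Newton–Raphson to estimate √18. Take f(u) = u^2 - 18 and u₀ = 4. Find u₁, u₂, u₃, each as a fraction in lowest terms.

f'(u) = 2u.
f(4) = -2, f'(4) = 8, so u₁ = 4 - (-2)/8 = 17/4.
f(17/4) = 1/16, f'(17/4) = 17/2, so u₂ = (17/4) - (1/16)/(17/2) = 577/136.
f(577/136) = 1/18496, f'(577/136) = 577/68, so u₃ = (577/136) - (1/18496)/(577/68) = 665857/156944.

u₁ = 17/4, u₂ = 577/136, u₃ = 665857/156944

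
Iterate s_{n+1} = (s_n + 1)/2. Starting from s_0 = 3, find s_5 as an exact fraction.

s_1 = (3 + 1)/2 = 2.
s_2 = (2 + 1)/2 = 3/2.
s_3 = ((3/2) + 1)/2 = 5/4.
s_4 = ((5/4) + 1)/2 = 9/8.
s_5 = ((9/8) + 1)/2 = 17/16.

17/16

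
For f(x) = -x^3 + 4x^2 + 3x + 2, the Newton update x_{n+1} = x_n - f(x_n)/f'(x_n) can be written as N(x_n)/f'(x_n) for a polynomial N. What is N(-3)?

f'(x) = -3x^2 + 8x + 3.
N(x) = x·f'(x) - f(x) = x·(-3x^2 + 8x + 3) - (-x^3 + 4x^2 + 3x + 2) = -2x^3 + 4x^2 - 2.
N(-3) = 88.

88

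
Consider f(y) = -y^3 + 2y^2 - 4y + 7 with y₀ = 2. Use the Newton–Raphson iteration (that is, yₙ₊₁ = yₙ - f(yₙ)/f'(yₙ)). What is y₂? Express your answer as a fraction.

3367/1804

f'(y) = -3y^2 + 4y - 4.
f(2) = -1, f'(2) = -8, so y₁ = 2 - (-1)/(-8) = 15/8.
f(15/8) = -31/512, f'(15/8) = -451/64, so y₂ = (15/8) - (-31/512)/(-451/64) = 3367/1804.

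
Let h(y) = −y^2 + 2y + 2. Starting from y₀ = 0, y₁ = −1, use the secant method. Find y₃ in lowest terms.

−8/11

h(0) = 2, h(−1) = −1. y₂ = (−1) − (−1)·((−1) − 0)/((−1) − 2) = −2/3.
h(−1) = −1, h(−2/3) = 2/9. y₃ = (−2/3) − (2/9)·((−2/3) − (−1))/((2/9) − (−1)) = −8/11.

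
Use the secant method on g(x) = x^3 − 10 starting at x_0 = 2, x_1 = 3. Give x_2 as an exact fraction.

g(2) = −2, g(3) = 17. x_2 = 3 − 17·(3 − 2)/(17 − (−2)) = 40/19.

40/19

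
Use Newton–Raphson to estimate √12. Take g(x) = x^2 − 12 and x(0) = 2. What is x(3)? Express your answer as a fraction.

97/28

g'(x) = 2x.
g(2) = −8, g'(2) = 4, so x(1) = 2 − (−8)/4 = 4.
g(4) = 4, g'(4) = 8, so x(2) = 4 − 4/8 = 7/2.
g(7/2) = 1/4, g'(7/2) = 7, so x(3) = (7/2) − (1/4)/7 = 97/28.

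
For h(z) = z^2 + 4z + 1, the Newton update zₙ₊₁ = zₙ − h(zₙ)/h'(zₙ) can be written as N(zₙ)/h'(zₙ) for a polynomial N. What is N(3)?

h'(z) = 2z + 4.
N(z) = z·h'(z) − h(z) = z·(2z + 4) − (z^2 + 4z + 1) = z^2 − 1.
N(3) = 8.

8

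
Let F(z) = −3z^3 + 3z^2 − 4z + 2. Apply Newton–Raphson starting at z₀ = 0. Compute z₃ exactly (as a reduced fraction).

F'(z) = −9z^2 + 6z − 4.
F(0) = 2, F'(0) = −4, so z₁ = 0 − 2/(−4) = 1/2.
F(1/2) = 3/8, F'(1/2) = −13/4, so z₂ = (1/2) − (3/8)/(−13/4) = 8/13.
F(8/13) = −54/2197, F'(8/13) = −628/169, so z₃ = (8/13) − (−54/2197)/(−628/169) = 2485/4082.

2485/4082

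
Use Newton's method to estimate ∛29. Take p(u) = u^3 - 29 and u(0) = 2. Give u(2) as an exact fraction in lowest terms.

p'(u) = 3u^2.
p(2) = -21, p'(2) = 12, so u(1) = 2 - (-21)/12 = 15/4.
p(15/4) = 1519/64, p'(15/4) = 675/16, so u(2) = (15/4) - (1519/64)/(675/16) = 4303/1350.

4303/1350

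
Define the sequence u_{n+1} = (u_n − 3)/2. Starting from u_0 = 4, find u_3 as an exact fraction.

−17/8

u_1 = (4 − 3)/2 = 1/2.
u_2 = ((1/2) − 3)/2 = −5/4.
u_3 = ((−5/4) − 3)/2 = −17/8.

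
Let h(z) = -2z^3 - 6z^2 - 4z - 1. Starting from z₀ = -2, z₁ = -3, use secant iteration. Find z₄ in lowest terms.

h(-2) = -1, h(-3) = 11. z₂ = (-3) - 11·((-3) - (-2))/(11 - (-1)) = -25/12.
h(-3) = 11, h(-25/12) = -539/864. z₃ = (-25/12) - (-539/864)·((-25/12) - (-3))/((-539/864) - 11) = -177/83.
h(-25/12) = -539/864, h(-177/83) = -205751/571787. z₄ = (-177/83) - (-205751/571787)·((-177/83) - (-25/12))/((-205751/571787) - (-539/864)) = -5854683/2661721.

-5854683/2661721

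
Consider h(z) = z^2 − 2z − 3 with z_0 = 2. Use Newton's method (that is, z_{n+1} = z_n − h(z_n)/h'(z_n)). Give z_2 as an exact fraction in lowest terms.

61/20

h'(z) = 2z − 2.
h(2) = −3, h'(2) = 2, so z_1 = 2 − (−3)/2 = 7/2.
h(7/2) = 9/4, h'(7/2) = 5, so z_2 = (7/2) − (9/4)/5 = 61/20.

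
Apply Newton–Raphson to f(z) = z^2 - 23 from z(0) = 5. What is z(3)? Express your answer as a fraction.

2649601/552480

f'(z) = 2z.
f(5) = 2, f'(5) = 10, so z(1) = 5 - 2/10 = 24/5.
f(24/5) = 1/25, f'(24/5) = 48/5, so z(2) = (24/5) - (1/25)/(48/5) = 1151/240.
f(1151/240) = 1/57600, f'(1151/240) = 1151/120, so z(3) = (1151/240) - (1/57600)/(1151/120) = 2649601/552480.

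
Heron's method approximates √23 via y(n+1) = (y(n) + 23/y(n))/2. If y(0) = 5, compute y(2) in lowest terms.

y(1) = (5 + 23/5)/2 = 24/5.
y(2) = (24/5 + 23/(24/5))/2 = 1151/240.

1151/240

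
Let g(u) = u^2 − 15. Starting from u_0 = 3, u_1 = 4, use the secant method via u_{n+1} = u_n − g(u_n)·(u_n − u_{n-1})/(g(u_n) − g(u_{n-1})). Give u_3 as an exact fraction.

g(3) = −6, g(4) = 1. u_2 = 4 − 1·(4 − 3)/(1 − (−6)) = 27/7.
g(4) = 1, g(27/7) = −6/49. u_3 = (27/7) − (−6/49)·((27/7) − 4)/((−6/49) − 1) = 213/55.

213/55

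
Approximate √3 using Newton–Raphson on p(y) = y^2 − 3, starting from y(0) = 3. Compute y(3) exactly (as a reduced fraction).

p'(y) = 2y.
p(3) = 6, p'(3) = 6, so y(1) = 3 − 6/6 = 2.
p(2) = 1, p'(2) = 4, so y(2) = 2 − 1/4 = 7/4.
p(7/4) = 1/16, p'(7/4) = 7/2, so y(3) = (7/4) − (1/16)/(7/2) = 97/56.

97/56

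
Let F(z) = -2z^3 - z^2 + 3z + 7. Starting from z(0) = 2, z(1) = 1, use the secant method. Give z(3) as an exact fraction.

16/9

F(2) = -7, F(1) = 7. z(2) = 1 - 7·(1 - 2)/(7 - (-7)) = 3/2.
F(1) = 7, F(3/2) = 5/2. z(3) = (3/2) - (5/2)·((3/2) - 1)/((5/2) - 7) = 16/9.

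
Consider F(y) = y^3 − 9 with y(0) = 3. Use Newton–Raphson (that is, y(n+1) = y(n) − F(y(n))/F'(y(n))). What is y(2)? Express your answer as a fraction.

929/441

F'(y) = 3y^2.
F(3) = 18, F'(3) = 27, so y(1) = 3 − 18/27 = 7/3.
F(7/3) = 100/27, F'(7/3) = 49/3, so y(2) = (7/3) − (100/27)/(49/3) = 929/441.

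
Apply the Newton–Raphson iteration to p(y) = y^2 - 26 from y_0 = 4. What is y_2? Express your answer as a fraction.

p'(y) = 2y.
p(4) = -10, p'(4) = 8, so y_1 = 4 - (-10)/8 = 21/4.
p(21/4) = 25/16, p'(21/4) = 21/2, so y_2 = (21/4) - (25/16)/(21/2) = 857/168.

857/168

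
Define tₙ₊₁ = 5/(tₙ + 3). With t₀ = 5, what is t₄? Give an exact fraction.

t₁ = 5/(5 + 3) = 5/8.
t₂ = 5/(5/8 + 3) = 40/29.
t₃ = 5/(40/29 + 3) = 145/127.
t₄ = 5/(145/127 + 3) = 635/526.

635/526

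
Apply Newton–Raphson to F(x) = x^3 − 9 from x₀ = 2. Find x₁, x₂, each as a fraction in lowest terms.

F'(x) = 3x^2.
F(2) = −1, F'(2) = 12, so x₁ = 2 − (−1)/12 = 25/12.
F(25/12) = 73/1728, F'(25/12) = 625/48, so x₂ = (25/12) − (73/1728)/(625/48) = 23401/11250.

x₁ = 25/12, x₂ = 23401/11250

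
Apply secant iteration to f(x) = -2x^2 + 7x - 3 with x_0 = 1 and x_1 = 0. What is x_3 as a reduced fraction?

15/29

f(1) = 2, f(0) = -3. x_2 = 0 - (-3)·(0 - 1)/((-3) - 2) = 3/5.
f(0) = -3, f(3/5) = 12/25. x_3 = (3/5) - (12/25)·((3/5) - 0)/((12/25) - (-3)) = 15/29.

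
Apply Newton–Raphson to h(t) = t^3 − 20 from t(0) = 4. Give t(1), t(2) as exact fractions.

h'(t) = 3t^2.
h(4) = 44, h'(4) = 48, so t(1) = 4 − 44/48 = 37/12.
h(37/12) = 16093/1728, h'(37/12) = 1369/48, so t(2) = (37/12) − (16093/1728)/(1369/48) = 67933/24642.

t(1) = 37/12, t(2) = 67933/24642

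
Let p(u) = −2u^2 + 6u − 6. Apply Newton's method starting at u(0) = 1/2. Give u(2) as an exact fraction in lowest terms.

p'(u) = −4u + 6.
p(1/2) = −7/2, p'(1/2) = 4, so u(1) = (1/2) − (−7/2)/4 = 11/8.
p(11/8) = −49/32, p'(11/8) = 1/2, so u(2) = (11/8) − (−49/32)/(1/2) = 71/16.

71/16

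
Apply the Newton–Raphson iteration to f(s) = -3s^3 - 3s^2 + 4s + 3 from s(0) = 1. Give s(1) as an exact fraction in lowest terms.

12/11

f'(s) = -9s^2 - 6s + 4.
f(1) = 1, f'(1) = -11, so s(1) = 1 - 1/(-11) = 12/11.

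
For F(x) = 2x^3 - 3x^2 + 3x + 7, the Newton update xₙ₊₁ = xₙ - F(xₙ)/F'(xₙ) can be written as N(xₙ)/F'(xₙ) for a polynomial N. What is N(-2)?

-51

F'(x) = 6x^2 - 6x + 3.
N(x) = x·F'(x) - F(x) = x·(6x^2 - 6x + 3) - (2x^3 - 3x^2 + 3x + 7) = 4x^3 - 3x^2 - 7.
N(-2) = -51.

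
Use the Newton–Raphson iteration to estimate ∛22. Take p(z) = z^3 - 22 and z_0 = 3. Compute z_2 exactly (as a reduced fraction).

p'(z) = 3z^2.
p(3) = 5, p'(3) = 27, so z_1 = 3 - 5/27 = 76/27.
p(76/27) = 5950/19683, p'(76/27) = 5776/243, so z_2 = (76/27) - (5950/19683)/(5776/243) = 655489/233928.

655489/233928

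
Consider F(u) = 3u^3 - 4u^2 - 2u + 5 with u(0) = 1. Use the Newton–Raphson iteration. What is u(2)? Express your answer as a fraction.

F'(u) = 9u^2 - 8u - 2.
F(1) = 2, F'(1) = -1, so u(1) = 1 - 2/(-1) = 3.
F(3) = 44, F'(3) = 55, so u(2) = 3 - 44/55 = 11/5.

11/5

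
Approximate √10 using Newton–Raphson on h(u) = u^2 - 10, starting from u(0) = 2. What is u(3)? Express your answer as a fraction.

15761/4984

h'(u) = 2u.
h(2) = -6, h'(2) = 4, so u(1) = 2 - (-6)/4 = 7/2.
h(7/2) = 9/4, h'(7/2) = 7, so u(2) = (7/2) - (9/4)/7 = 89/28.
h(89/28) = 81/784, h'(89/28) = 89/14, so u(3) = (89/28) - (81/784)/(89/14) = 15761/4984.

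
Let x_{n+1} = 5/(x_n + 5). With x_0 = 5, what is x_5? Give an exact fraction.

76/89

x_1 = 5/(5 + 5) = 1/2.
x_2 = 5/(1/2 + 5) = 10/11.
x_3 = 5/(10/11 + 5) = 11/13.
x_4 = 5/(11/13 + 5) = 65/76.
x_5 = 5/(65/76 + 5) = 76/89.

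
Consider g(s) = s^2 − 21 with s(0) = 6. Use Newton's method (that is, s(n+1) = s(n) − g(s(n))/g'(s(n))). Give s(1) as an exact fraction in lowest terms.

g'(s) = 2s.
g(6) = 15, g'(6) = 12, so s(1) = 6 − 15/12 = 19/4.

19/4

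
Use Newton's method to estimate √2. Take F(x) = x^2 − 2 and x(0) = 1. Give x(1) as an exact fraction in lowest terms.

F'(x) = 2x.
F(1) = −1, F'(1) = 2, so x(1) = 1 − (−1)/2 = 3/2.

3/2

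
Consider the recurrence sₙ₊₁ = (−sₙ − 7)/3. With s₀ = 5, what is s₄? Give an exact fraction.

−5/3

s₁ = (−5 − 7)/3 = −4.
s₂ = (−(−4) − 7)/3 = −1.
s₃ = (−(−1) − 7)/3 = −2.
s₄ = (−(−2) − 7)/3 = −5/3.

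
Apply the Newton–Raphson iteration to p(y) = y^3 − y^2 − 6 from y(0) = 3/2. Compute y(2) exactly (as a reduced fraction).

p'(y) = 3y^2 − 2y.
p(3/2) = −39/8, p'(3/2) = 15/4, so y(1) = (3/2) − (−39/8)/(15/4) = 14/5.
p(14/5) = 1014/125, p'(14/5) = 448/25, so y(2) = (14/5) − (1014/125)/(448/25) = 2629/1120.

2629/1120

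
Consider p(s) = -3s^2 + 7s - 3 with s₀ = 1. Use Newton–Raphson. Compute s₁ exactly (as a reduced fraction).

0

p'(s) = -6s + 7.
p(1) = 1, p'(1) = 1, so s₁ = 1 - 1/1 = 0.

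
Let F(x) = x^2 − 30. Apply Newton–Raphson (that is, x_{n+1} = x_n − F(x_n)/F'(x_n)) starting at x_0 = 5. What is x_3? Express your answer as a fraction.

F'(x) = 2x.
F(5) = −5, F'(5) = 10, so x_1 = 5 − (−5)/10 = 11/2.
F(11/2) = 1/4, F'(11/2) = 11, so x_2 = (11/2) − (1/4)/11 = 241/44.
F(241/44) = 1/1936, F'(241/44) = 241/22, so x_3 = (241/44) − (1/1936)/(241/22) = 116161/21208.

116161/21208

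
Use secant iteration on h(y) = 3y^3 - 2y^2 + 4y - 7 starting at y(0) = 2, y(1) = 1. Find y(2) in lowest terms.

h(2) = 17, h(1) = -2. y(2) = 1 - (-2)·(1 - 2)/((-2) - 17) = 21/19.

21/19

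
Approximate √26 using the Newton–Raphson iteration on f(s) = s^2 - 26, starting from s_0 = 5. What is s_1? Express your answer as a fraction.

f'(s) = 2s.
f(5) = -1, f'(5) = 10, so s_1 = 5 - (-1)/10 = 51/10.

51/10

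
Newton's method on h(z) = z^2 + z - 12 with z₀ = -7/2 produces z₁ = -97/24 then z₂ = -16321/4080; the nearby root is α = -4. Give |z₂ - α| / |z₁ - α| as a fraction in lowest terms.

1/170

z₁ - α = -97/24 - (-4) = -97/24 + 4 = -1/24, so |z₁ - α| = 1/24.
z₂ - α = -16321/4080 - (-4) = -16321/4080 + 4 = -1/4080, so |z₂ - α| = 1/4080.
Ratio = (1/4080) / (1/24) = 1/170.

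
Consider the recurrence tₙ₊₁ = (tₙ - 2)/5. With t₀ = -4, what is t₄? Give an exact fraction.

-316/625

t₁ = ((-4) - 2)/5 = -6/5.
t₂ = ((-6/5) - 2)/5 = -16/25.
t₃ = ((-16/25) - 2)/5 = -66/125.
t₄ = ((-66/125) - 2)/5 = -316/625.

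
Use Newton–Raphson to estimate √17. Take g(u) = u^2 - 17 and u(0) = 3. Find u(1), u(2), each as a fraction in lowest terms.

g'(u) = 2u.
g(3) = -8, g'(3) = 6, so u(1) = 3 - (-8)/6 = 13/3.
g(13/3) = 16/9, g'(13/3) = 26/3, so u(2) = (13/3) - (16/9)/(26/3) = 161/39.

u(1) = 13/3, u(2) = 161/39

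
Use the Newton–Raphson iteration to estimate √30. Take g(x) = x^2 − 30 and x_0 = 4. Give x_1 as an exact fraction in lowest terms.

g'(x) = 2x.
g(4) = −14, g'(4) = 8, so x_1 = 4 − (−14)/8 = 23/4.

23/4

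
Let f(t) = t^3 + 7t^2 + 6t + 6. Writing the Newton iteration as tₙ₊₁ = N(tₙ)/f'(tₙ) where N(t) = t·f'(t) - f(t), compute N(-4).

f'(t) = 3t^2 + 14t + 6.
N(t) = t·f'(t) - f(t) = t·(3t^2 + 14t + 6) - (t^3 + 7t^2 + 6t + 6) = 2t^3 + 7t^2 - 6.
N(-4) = -22.

-22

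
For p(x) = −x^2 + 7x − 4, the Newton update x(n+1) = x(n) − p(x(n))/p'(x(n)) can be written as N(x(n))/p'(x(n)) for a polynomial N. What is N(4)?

p'(x) = −2x + 7.
N(x) = x·p'(x) − p(x) = x·(−2x + 7) − (−x^2 + 7x − 4) = −x^2 + 4.
N(4) = −12.

−12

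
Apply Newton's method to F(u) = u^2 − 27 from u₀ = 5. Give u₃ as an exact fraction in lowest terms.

3650401/702520

F'(u) = 2u.
F(5) = −2, F'(5) = 10, so u₁ = 5 − (−2)/10 = 26/5.
F(26/5) = 1/25, F'(26/5) = 52/5, so u₂ = (26/5) − (1/25)/(52/5) = 1351/260.
F(1351/260) = 1/67600, F'(1351/260) = 1351/130, so u₃ = (1351/260) − (1/67600)/(1351/130) = 3650401/702520.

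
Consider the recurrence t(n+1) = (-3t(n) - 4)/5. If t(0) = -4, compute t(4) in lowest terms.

-596/625

t(1) = (-3·(-4) - 4)/5 = 8/5.
t(2) = (-3·(8/5) - 4)/5 = -44/25.
t(3) = (-3·(-44/25) - 4)/5 = 32/125.
t(4) = (-3·(32/125) - 4)/5 = -596/625.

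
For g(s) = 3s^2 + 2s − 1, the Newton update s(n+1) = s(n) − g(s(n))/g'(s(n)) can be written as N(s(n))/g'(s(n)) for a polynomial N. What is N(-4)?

49

g'(s) = 6s + 2.
N(s) = s·g'(s) − g(s) = s·(6s + 2) − (3s^2 + 2s − 1) = 3s^2 + 1.
N(-4) = 49.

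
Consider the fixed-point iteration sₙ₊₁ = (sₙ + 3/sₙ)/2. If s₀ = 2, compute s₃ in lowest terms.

18817/10864

s₁ = (2 + 3/2)/2 = 7/4.
s₂ = (7/4 + 3/(7/4))/2 = 97/56.
s₃ = (97/56 + 3/(97/56))/2 = 18817/10864.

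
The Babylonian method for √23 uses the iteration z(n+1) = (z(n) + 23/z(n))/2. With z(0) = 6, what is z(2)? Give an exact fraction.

z(1) = (6 + 23/6)/2 = 59/12.
z(2) = (59/12 + 23/(59/12))/2 = 6793/1416.

6793/1416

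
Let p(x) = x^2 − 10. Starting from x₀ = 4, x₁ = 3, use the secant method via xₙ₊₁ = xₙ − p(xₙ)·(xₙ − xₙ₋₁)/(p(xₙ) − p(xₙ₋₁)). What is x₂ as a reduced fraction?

22/7

p(4) = 6, p(3) = −1. x₂ = 3 − (−1)·(3 − 4)/((−1) − 6) = 22/7.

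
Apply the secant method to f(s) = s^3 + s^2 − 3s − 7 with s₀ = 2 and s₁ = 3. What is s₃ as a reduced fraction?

1947/943

f(2) = −1, f(3) = 20. s₂ = 3 − 20·(3 − 2)/(20 − (−1)) = 43/21.
f(3) = 20, f(43/21) = −3380/9261. s₃ = (43/21) − (−3380/9261)·((43/21) − 3)/((−3380/9261) − 20) = 1947/943.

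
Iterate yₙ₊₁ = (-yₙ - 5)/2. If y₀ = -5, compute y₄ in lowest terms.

y₁ = (-(-5) - 5)/2 = 0.
y₂ = (-0 - 5)/2 = -5/2.
y₃ = (-(-5/2) - 5)/2 = -5/4.
y₄ = (-(-5/4) - 5)/2 = -15/8.

-15/8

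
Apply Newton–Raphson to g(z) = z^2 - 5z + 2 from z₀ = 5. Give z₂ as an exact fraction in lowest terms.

g'(z) = 2z - 5.
g(5) = 2, g'(5) = 5, so z₁ = 5 - 2/5 = 23/5.
g(23/5) = 4/25, g'(23/5) = 21/5, so z₂ = (23/5) - (4/25)/(21/5) = 479/105.

479/105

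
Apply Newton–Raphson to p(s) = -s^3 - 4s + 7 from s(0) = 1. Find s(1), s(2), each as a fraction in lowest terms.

p'(s) = -3s^2 - 4.
p(1) = 2, p'(1) = -7, so s(1) = 1 - 2/(-7) = 9/7.
p(9/7) = -92/343, p'(9/7) = -439/49, so s(2) = (9/7) - (-92/343)/(-439/49) = 3859/3073.

s(1) = 9/7, s(2) = 3859/3073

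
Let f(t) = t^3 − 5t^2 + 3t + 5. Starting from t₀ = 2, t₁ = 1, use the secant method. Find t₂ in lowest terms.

f(2) = −1, f(1) = 4. t₂ = 1 − 4·(1 − 2)/(4 − (−1)) = 9/5.

9/5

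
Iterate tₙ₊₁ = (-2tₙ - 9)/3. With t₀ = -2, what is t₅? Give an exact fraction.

t₁ = (-2·(-2) - 9)/3 = -5/3.
t₂ = (-2·(-5/3) - 9)/3 = -17/9.
t₃ = (-2·(-17/9) - 9)/3 = -47/27.
t₄ = (-2·(-47/27) - 9)/3 = -149/81.
t₅ = (-2·(-149/81) - 9)/3 = -431/243.

-431/243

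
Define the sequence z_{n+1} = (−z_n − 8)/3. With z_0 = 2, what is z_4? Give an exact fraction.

z_1 = (−2 − 8)/3 = −10/3.
z_2 = (−(−10/3) − 8)/3 = −14/9.
z_3 = (−(−14/9) − 8)/3 = −58/27.
z_4 = (−(−58/27) − 8)/3 = −158/81.

−158/81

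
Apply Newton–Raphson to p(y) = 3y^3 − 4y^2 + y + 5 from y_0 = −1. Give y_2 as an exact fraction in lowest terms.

p'(y) = 9y^2 − 8y + 1.
p(−1) = −3, p'(−1) = 18, so y_1 = (−1) − (−3)/18 = −5/6.
p(−5/6) = −25/72, p'(−5/6) = 167/12, so y_2 = (−5/6) − (−25/72)/(167/12) = −135/167.

−135/167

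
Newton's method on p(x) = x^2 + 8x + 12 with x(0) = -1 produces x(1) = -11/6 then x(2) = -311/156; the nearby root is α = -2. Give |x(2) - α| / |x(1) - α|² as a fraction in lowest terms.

3/13

x(1) - α = -11/6 - (-2) = -11/6 + 2 = 1/6, so |x(1) - α| = 1/6.
x(2) - α = -311/156 - (-2) = -311/156 + 2 = 1/156, so |x(2) - α| = 1/156.
|x(1) - α|² = 1/36.
Ratio = (1/156) / (1/36) = 3/13.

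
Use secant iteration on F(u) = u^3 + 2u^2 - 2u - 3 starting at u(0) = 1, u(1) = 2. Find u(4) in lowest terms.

F(1) = -2, F(2) = 9. u(2) = 2 - 9·(2 - 1)/(9 - (-2)) = 13/11.
F(2) = 9, F(13/11) = -1224/1331. u(3) = (13/11) - (-1224/1331)·((13/11) - 2)/((-1224/1331) - 9) = 205/163.
F(13/11) = -1224/1331, F(205/163) = -1570256/4330747. u(4) = (205/163) - (-1570256/4330747)·((205/163) - (13/11))/((-1570256/4330747) - (-1224/1331)) = 30857947/23608997.

30857947/23608997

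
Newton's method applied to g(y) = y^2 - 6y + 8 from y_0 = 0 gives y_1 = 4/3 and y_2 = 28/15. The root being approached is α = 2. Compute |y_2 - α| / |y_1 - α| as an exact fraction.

1/5

y_1 - α = 4/3 - 2 = -2/3, so |y_1 - α| = 2/3.
y_2 - α = 28/15 - 2 = -2/15, so |y_2 - α| = 2/15.
Ratio = (2/15) / (2/3) = 1/5.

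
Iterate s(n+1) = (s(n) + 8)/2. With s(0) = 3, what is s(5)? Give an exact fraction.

s(1) = (3 + 8)/2 = 11/2.
s(2) = ((11/2) + 8)/2 = 27/4.
s(3) = ((27/4) + 8)/2 = 59/8.
s(4) = ((59/8) + 8)/2 = 123/16.
s(5) = ((123/16) + 8)/2 = 251/32.

251/32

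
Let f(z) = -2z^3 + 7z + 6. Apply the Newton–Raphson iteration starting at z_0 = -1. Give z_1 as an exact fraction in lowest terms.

-2

f'(z) = -6z^2 + 7.
f(-1) = 1, f'(-1) = 1, so z_1 = (-1) - 1/1 = -2.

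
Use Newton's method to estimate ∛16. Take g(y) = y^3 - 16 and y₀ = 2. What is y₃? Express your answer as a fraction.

1126819/447174

g'(y) = 3y^2.
g(2) = -8, g'(2) = 12, so y₁ = 2 - (-8)/12 = 8/3.
g(8/3) = 80/27, g'(8/3) = 64/3, so y₂ = (8/3) - (80/27)/(64/3) = 91/36.
g(91/36) = 7075/46656, g'(91/36) = 8281/432, so y₃ = (91/36) - (7075/46656)/(8281/432) = 1126819/447174.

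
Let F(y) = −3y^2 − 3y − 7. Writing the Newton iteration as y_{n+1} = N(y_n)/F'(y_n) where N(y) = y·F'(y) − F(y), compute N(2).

−5

F'(y) = −6y − 3.
N(y) = y·F'(y) − F(y) = y·(−6y − 3) − (−3y^2 − 3y − 7) = −3y^2 + 7.
N(2) = −5.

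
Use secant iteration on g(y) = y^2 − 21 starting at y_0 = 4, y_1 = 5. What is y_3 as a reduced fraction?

197/43

g(4) = −5, g(5) = 4. y_2 = 5 − 4·(5 − 4)/(4 − (−5)) = 41/9.
g(5) = 4, g(41/9) = −20/81. y_3 = (41/9) − (−20/81)·((41/9) − 5)/((−20/81) − 4) = 197/43.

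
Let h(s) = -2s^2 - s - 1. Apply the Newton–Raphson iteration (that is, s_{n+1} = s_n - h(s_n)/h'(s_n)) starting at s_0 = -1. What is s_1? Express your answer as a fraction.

-1/3

h'(s) = -4s - 1.
h(-1) = -2, h'(-1) = 3, so s_1 = (-1) - (-2)/3 = -1/3.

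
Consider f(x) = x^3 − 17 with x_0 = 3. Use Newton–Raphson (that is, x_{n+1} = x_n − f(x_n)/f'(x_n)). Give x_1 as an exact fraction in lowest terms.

71/27

f'(x) = 3x^2.
f(3) = 10, f'(3) = 27, so x_1 = 3 − 10/27 = 71/27.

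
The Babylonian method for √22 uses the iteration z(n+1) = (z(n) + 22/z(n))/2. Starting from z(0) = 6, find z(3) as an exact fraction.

5330977/1136568

z(1) = (6 + 22/6)/2 = 29/6.
z(2) = (29/6 + 22/(29/6))/2 = 1633/348.
z(3) = (1633/348 + 22/(1633/348))/2 = 5330977/1136568.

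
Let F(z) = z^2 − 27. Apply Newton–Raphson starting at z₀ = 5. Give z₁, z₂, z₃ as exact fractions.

z₁ = 26/5, z₂ = 1351/260, z₃ = 3650401/702520

F'(z) = 2z.
F(5) = −2, F'(5) = 10, so z₁ = 5 − (−2)/10 = 26/5.
F(26/5) = 1/25, F'(26/5) = 52/5, so z₂ = (26/5) − (1/25)/(52/5) = 1351/260.
F(1351/260) = 1/67600, F'(1351/260) = 1351/130, so z₃ = (1351/260) − (1/67600)/(1351/130) = 3650401/702520.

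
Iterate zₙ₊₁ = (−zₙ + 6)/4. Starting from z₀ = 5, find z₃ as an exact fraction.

73/64

z₁ = (−5 + 6)/4 = 1/4.
z₂ = (−(1/4) + 6)/4 = 23/16.
z₃ = (−(23/16) + 6)/4 = 73/64.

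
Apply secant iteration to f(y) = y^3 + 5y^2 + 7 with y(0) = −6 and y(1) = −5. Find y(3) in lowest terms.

f(−6) = −29, f(−5) = 7. y(2) = (−5) − 7·((−5) − (−6))/(7 − (−29)) = −187/36.
f(−5) = 7, f(−187/36) = 81809/46656. y(3) = (−187/36) − (81809/46656)·((−187/36) − (−5))/((81809/46656) − 7) = −183917/34969.

−183917/34969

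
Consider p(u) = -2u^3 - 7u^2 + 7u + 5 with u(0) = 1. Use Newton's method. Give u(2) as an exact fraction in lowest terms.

p'(u) = -6u^2 - 14u + 7.
p(1) = 3, p'(1) = -13, so u(1) = 1 - 3/(-13) = 16/13.
p(16/13) = -1575/2197, p'(16/13) = -3265/169, so u(2) = (16/13) - (-1575/2197)/(-3265/169) = 10133/8489.

10133/8489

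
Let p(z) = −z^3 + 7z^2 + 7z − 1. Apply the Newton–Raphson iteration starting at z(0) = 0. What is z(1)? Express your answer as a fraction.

1/7

p'(z) = −3z^2 + 14z + 7.
p(0) = −1, p'(0) = 7, so z(1) = 0 − (−1)/7 = 1/7.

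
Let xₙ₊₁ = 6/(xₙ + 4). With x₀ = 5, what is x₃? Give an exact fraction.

x₁ = 6/(5 + 4) = 2/3.
x₂ = 6/(2/3 + 4) = 9/7.
x₃ = 6/(9/7 + 4) = 42/37.

42/37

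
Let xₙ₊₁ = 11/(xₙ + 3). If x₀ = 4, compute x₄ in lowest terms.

x₁ = 11/(4 + 3) = 11/7.
x₂ = 11/(11/7 + 3) = 77/32.
x₃ = 11/(77/32 + 3) = 352/173.
x₄ = 11/(352/173 + 3) = 1903/871.

1903/871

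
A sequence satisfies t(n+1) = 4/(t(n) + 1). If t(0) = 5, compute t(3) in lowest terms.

t(1) = 4/(5 + 1) = 2/3.
t(2) = 4/(2/3 + 1) = 12/5.
t(3) = 4/(12/5 + 1) = 20/17.

20/17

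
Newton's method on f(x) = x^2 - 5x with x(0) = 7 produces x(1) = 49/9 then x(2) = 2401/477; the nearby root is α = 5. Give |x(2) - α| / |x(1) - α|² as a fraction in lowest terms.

9/53

x(1) - α = 49/9 - 5 = 4/9, so |x(1) - α| = 4/9.
x(2) - α = 2401/477 - 5 = 16/477, so |x(2) - α| = 16/477.
|x(1) - α|² = 16/81.
Ratio = (16/477) / (16/81) = 9/53.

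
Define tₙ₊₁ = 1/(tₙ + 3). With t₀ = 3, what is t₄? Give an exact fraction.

63/208

t₁ = 1/(3 + 3) = 1/6.
t₂ = 1/(1/6 + 3) = 6/19.
t₃ = 1/(6/19 + 3) = 19/63.
t₄ = 1/(19/63 + 3) = 63/208.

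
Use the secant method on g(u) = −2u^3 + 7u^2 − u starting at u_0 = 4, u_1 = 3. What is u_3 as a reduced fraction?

4473/1322

g(4) = −20, g(3) = 6. u_2 = 3 − 6·(3 − 4)/(6 − (−20)) = 42/13.
g(3) = 6, g(42/13) = 5250/2197. u_3 = (42/13) − (5250/2197)·((42/13) − 3)/((5250/2197) − 6) = 4473/1322.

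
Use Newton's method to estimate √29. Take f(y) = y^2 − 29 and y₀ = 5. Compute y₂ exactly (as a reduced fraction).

727/135

f'(y) = 2y.
f(5) = −4, f'(5) = 10, so y₁ = 5 − (−4)/10 = 27/5.
f(27/5) = 4/25, f'(27/5) = 54/5, so y₂ = (27/5) − (4/25)/(54/5) = 727/135.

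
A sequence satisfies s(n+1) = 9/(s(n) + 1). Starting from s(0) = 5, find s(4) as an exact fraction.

s(1) = 9/(5 + 1) = 3/2.
s(2) = 9/(3/2 + 1) = 18/5.
s(3) = 9/(18/5 + 1) = 45/23.
s(4) = 9/(45/23 + 1) = 207/68.

207/68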